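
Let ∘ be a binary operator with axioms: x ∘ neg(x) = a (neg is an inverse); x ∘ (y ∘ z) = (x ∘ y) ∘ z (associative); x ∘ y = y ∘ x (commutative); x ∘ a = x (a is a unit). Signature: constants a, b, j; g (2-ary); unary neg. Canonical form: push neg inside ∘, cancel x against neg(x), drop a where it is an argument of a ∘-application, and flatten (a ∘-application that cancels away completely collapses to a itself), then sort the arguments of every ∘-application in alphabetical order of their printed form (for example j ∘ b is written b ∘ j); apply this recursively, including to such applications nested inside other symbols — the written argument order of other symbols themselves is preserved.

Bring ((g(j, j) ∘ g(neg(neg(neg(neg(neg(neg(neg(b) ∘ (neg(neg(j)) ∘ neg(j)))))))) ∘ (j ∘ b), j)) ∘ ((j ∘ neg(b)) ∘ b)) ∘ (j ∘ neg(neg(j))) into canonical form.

Answer: g(j, j) ∘ g(j, j) ∘ j ∘ j ∘ j

Derivation:
Push neg inside:  distribute neg over ∘ and collapse double neg
Cancel inverse pairs:  b cancels
Combine occurrences:  g(j, j) ∘ g(j, j) ∘ j ∘ j ∘ j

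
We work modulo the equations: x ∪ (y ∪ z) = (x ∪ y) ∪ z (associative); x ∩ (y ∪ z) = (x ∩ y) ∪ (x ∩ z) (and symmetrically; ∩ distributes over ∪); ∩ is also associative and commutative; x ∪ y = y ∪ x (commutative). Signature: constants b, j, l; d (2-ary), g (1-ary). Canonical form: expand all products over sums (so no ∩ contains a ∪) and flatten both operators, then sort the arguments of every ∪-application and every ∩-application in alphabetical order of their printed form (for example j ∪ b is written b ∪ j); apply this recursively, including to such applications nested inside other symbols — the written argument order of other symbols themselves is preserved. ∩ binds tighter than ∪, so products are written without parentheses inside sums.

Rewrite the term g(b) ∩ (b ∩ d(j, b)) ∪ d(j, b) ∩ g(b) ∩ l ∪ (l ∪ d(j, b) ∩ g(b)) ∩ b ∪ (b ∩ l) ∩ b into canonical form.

Expand products over sums:  b ∩ d(j, b) ∩ g(b) ∪ d(j, b) ∩ g(b) ∩ l ∪ b ∩ l ∪ b ∩ d(j, b) ∩ g(b) ∪ b ∩ b ∩ l
Sort:  b ∩ b ∩ l ∪ b ∩ d(j, b) ∩ g(b) ∪ b ∩ d(j, b) ∩ g(b) ∪ b ∩ l ∪ d(j, b) ∩ g(b) ∩ l

Answer: b ∩ b ∩ l ∪ b ∩ d(j, b) ∩ g(b) ∪ b ∩ d(j, b) ∩ g(b) ∪ b ∩ l ∪ d(j, b) ∩ g(b) ∩ l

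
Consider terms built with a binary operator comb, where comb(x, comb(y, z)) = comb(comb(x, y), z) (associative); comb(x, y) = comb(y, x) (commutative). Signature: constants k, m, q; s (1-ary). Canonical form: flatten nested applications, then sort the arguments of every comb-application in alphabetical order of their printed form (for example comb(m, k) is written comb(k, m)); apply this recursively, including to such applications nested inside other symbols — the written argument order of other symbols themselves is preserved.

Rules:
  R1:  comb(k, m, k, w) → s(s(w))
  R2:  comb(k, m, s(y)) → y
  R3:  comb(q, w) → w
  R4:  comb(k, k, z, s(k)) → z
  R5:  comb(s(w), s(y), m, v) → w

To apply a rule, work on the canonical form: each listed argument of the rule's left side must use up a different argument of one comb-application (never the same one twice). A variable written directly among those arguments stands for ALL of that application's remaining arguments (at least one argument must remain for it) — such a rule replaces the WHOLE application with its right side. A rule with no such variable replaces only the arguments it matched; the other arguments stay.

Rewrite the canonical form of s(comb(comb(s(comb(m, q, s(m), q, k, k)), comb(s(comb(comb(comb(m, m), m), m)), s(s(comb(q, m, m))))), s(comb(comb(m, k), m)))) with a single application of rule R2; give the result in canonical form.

Canonical form:  s(comb(s(comb(k, k, m, q, q, s(m))), s(comb(k, m, m)), s(comb(m, m, m, m)), s(s(comb(m, m, q)))))
R2 matches:  uses k, m, s(m);  y := m
Result:  s(comb(s(comb(k, m, m)), s(comb(k, m, q, q)), s(comb(m, m, m, m)), s(s(comb(m, m, q)))))

Answer: s(comb(s(comb(k, m, m)), s(comb(k, m, q, q)), s(comb(m, m, m, m)), s(s(comb(m, m, q)))))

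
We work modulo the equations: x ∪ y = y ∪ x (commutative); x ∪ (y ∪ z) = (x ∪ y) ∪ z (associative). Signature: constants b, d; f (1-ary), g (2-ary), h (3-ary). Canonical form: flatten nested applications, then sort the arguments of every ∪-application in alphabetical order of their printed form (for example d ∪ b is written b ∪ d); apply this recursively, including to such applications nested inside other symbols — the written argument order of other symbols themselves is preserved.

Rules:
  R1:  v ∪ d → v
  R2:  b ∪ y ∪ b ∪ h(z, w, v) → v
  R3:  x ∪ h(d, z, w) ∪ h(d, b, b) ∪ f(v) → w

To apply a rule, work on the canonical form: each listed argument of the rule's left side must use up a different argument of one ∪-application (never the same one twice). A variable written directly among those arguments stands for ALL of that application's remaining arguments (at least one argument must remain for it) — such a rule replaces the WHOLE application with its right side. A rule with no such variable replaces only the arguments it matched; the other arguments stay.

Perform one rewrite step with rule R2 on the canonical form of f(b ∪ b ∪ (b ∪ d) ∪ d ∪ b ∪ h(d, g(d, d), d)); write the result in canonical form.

Answer: f(d)

Derivation:
Canonical form:  f(b ∪ b ∪ b ∪ b ∪ d ∪ d ∪ h(d, g(d, d), d))
Match R2:  consume b, b, h(d, g(d, d), d);  v := d, w := g(d, d), y := b ∪ b ∪ d ∪ d, z := d
The extension variable absorbs all remaining arguments, so the whole application is rewritten.
Result:  f(d)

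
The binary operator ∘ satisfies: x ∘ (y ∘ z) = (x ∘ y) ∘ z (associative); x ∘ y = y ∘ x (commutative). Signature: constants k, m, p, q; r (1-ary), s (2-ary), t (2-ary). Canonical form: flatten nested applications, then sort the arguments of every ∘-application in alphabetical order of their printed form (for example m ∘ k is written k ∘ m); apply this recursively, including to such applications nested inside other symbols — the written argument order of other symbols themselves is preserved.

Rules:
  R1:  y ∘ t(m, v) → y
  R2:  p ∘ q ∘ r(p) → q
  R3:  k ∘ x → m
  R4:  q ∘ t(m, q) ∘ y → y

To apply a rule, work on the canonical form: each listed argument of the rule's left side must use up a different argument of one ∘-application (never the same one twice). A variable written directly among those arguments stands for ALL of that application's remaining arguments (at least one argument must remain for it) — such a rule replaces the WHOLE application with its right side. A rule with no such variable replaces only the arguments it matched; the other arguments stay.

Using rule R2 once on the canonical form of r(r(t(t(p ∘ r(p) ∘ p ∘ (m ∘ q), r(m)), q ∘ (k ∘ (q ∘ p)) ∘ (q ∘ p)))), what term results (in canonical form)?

Canonical form:  r(r(t(t(m ∘ p ∘ p ∘ q ∘ r(p), r(m)), k ∘ p ∘ p ∘ q ∘ q ∘ q)))
Apply R2:  consuming p, q, r(p)
Giving:  r(r(t(t(m ∘ p ∘ q, r(m)), k ∘ p ∘ p ∘ q ∘ q ∘ q)))

Answer: r(r(t(t(m ∘ p ∘ q, r(m)), k ∘ p ∘ p ∘ q ∘ q ∘ q)))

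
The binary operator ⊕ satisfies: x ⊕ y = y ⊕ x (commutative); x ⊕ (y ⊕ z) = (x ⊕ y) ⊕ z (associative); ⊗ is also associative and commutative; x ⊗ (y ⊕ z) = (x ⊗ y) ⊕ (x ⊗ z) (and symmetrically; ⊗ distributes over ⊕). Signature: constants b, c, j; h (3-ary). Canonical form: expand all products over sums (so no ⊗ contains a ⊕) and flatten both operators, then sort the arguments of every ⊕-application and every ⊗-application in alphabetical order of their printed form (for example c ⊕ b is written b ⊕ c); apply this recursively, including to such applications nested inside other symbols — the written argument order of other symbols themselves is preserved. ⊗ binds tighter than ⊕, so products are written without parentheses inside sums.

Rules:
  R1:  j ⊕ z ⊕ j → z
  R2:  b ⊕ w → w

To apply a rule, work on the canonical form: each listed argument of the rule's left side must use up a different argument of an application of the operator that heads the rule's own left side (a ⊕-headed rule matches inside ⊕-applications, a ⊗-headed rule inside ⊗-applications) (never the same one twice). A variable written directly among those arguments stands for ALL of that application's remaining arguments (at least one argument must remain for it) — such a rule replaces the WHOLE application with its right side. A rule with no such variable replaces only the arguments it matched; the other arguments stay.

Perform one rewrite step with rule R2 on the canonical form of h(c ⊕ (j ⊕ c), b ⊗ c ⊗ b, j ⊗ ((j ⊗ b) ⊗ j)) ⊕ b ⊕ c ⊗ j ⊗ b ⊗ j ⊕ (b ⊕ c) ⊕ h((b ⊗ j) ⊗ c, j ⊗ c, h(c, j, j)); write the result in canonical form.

Answer: b ⊕ b ⊗ c ⊗ j ⊗ j ⊕ c ⊕ h(b ⊗ c ⊗ j, c ⊗ j, h(c, j, j)) ⊕ h(c ⊕ c ⊕ j, b ⊗ b ⊗ c, b ⊗ j ⊗ j ⊗ j)

Derivation:
Canonical form:  b ⊕ b ⊕ b ⊗ c ⊗ j ⊗ j ⊕ c ⊕ h(b ⊗ c ⊗ j, c ⊗ j, h(c, j, j)) ⊕ h(c ⊕ c ⊕ j, b ⊗ b ⊗ c, b ⊗ j ⊗ j ⊗ j)
R2 matches:  uses b;  w := b ⊕ b ⊗ c ⊗ j ⊗ j ⊕ c ⊕ h(b ⊗ c ⊗ j, c ⊗ j, h(c, j, j)) ⊕ h(c ⊕ c ⊕ j, b ⊗ b ⊗ c, b ⊗ j ⊗ j ⊗ j)
The variable takes the whole remainder — replace the entire application.
Result:  b ⊕ b ⊗ c ⊗ j ⊗ j ⊕ c ⊕ h(b ⊗ c ⊗ j, c ⊗ j, h(c, j, j)) ⊕ h(c ⊕ c ⊕ j, b ⊗ b ⊗ c, b ⊗ j ⊗ j ⊗ j)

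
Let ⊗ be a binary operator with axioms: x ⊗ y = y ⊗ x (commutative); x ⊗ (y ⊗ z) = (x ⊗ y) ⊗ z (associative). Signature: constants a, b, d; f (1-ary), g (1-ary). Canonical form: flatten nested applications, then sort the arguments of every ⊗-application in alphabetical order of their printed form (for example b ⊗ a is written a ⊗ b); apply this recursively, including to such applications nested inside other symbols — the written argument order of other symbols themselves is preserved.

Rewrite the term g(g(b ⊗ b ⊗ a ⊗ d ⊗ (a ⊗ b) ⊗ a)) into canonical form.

Descend into:  b ⊗ b ⊗ a ⊗ d ⊗ (a ⊗ b) ⊗ a
Merge nested applications:  b ⊗ b ⊗ a ⊗ d ⊗ a ⊗ b ⊗ a
Sort arguments:  a ⊗ a ⊗ a ⊗ b ⊗ b ⊗ b ⊗ d
Put back:  g(g(a ⊗ a ⊗ a ⊗ b ⊗ b ⊗ b ⊗ d))

Answer: g(g(a ⊗ a ⊗ a ⊗ b ⊗ b ⊗ b ⊗ d))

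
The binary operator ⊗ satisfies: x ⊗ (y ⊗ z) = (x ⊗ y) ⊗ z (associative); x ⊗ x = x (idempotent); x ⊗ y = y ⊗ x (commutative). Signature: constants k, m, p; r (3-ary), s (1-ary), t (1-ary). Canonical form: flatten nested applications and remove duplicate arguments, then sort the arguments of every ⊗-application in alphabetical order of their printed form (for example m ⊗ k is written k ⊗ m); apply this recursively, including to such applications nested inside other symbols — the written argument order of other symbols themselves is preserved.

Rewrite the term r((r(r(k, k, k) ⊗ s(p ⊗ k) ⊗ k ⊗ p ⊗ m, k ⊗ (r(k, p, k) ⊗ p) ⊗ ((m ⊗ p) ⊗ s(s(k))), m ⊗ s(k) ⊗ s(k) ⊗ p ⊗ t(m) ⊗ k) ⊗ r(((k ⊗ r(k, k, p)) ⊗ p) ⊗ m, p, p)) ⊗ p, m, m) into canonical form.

Focus inside:  (r(r(k, k, k) ⊗ s(p ⊗ k) ⊗ k ⊗ p ⊗ m, k ⊗ (r(k, p, k) ⊗ p) ⊗ ((m ⊗ p) ⊗ s(s(k))), m ⊗ s(k) ⊗ s(k) ⊗ p ⊗ t(m) ⊗ k) ⊗ r(((k ⊗ r(k, k, p)) ⊗ p) ⊗ m, p, p)) ⊗ p
Un-nest:  r(r(k, k, k) ⊗ s(p ⊗ k) ⊗ k ⊗ p ⊗ m, k ⊗ (r(k, p, k) ⊗ p) ⊗ ((m ⊗ p) ⊗ s(s(k))), m ⊗ s(k) ⊗ s(k) ⊗ p ⊗ t(m) ⊗ k) ⊗ r(((k ⊗ r(k, k, p)) ⊗ p) ⊗ m, p, p) ⊗ p
Simplify inside:  r(r(k, k, k) ⊗ s(p ⊗ k) ⊗ k ⊗ p ⊗ m, k ⊗ (r(k, p, k) ⊗ p) ⊗ ((m ⊗ p) ⊗ s(s(k))), m ⊗ s(k) ⊗ s(k) ⊗ p ⊗ t(m) ⊗ k)  →  r(k ⊗ m ⊗ p ⊗ r(k, k, k) ⊗ s(k ⊗ p), k ⊗ m ⊗ p ⊗ r(k, p, k) ⊗ s(s(k)), k ⊗ m ⊗ p ⊗ s(k) ⊗ t(m))
Canonicalize subterm:  r(((k ⊗ r(k, k, p)) ⊗ p) ⊗ m, p, p)  →  r(k ⊗ m ⊗ p ⊗ r(k, k, p), p, p)
Order the arguments:  p ⊗ r(k ⊗ m ⊗ p ⊗ r(k, k, k) ⊗ s(k ⊗ p), k ⊗ m ⊗ p ⊗ r(k, p, k) ⊗ s(s(k)), k ⊗ m ⊗ p ⊗ s(k) ⊗ t(m)) ⊗ r(k ⊗ m ⊗ p ⊗ r(k, k, p), p, p)
Reassemble:  r(p ⊗ r(k ⊗ m ⊗ p ⊗ r(k, k, k) ⊗ s(k ⊗ p), k ⊗ m ⊗ p ⊗ r(k, p, k) ⊗ s(s(k)), k ⊗ m ⊗ p ⊗ s(k) ⊗ t(m)) ⊗ r(k ⊗ m ⊗ p ⊗ r(k, k, p), p, p), m, m)

Answer: r(p ⊗ r(k ⊗ m ⊗ p ⊗ r(k, k, k) ⊗ s(k ⊗ p), k ⊗ m ⊗ p ⊗ r(k, p, k) ⊗ s(s(k)), k ⊗ m ⊗ p ⊗ s(k) ⊗ t(m)) ⊗ r(k ⊗ m ⊗ p ⊗ r(k, k, p), p, p), m, m)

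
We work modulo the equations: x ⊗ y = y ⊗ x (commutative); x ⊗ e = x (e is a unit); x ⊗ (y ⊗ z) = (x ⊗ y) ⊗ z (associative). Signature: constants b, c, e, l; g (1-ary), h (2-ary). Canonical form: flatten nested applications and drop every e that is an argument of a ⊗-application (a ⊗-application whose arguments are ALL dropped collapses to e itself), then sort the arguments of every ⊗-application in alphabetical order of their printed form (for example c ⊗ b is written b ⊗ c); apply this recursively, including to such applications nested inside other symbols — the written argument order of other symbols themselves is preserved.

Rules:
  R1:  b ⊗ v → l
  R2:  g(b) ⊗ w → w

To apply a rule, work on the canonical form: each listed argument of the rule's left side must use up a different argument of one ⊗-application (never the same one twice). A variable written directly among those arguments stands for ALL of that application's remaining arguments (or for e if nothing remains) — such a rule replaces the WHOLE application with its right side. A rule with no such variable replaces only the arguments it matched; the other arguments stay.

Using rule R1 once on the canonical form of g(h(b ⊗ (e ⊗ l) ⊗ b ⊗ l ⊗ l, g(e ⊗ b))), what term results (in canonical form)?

Canonical form:  g(h(b ⊗ b ⊗ l ⊗ l ⊗ l, g(b)))
Apply R1:  consuming b;  v := b ⊗ l ⊗ l ⊗ l
Every leftover argument binds to the variable; the entire application is replaced.
Giving:  g(h(l, g(b)))

Answer: g(h(l, g(b)))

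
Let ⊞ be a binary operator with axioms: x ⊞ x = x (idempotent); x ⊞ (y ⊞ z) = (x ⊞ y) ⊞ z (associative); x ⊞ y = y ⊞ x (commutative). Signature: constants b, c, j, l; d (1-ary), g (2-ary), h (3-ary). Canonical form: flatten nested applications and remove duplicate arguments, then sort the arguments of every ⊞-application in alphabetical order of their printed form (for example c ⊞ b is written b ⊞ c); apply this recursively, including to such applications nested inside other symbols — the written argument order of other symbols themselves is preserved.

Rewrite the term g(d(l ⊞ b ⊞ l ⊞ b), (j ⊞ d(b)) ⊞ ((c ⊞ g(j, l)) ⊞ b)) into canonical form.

Work inside:  (j ⊞ d(b)) ⊞ ((c ⊞ g(j, l)) ⊞ b)
Merge nested applications:  j ⊞ d(b) ⊞ c ⊞ g(j, l) ⊞ b
Sort:  b ⊞ c ⊞ d(b) ⊞ g(j, l) ⊞ j
Rebuild:  g(d(b ⊞ l), b ⊞ c ⊞ d(b) ⊞ g(j, l) ⊞ j)

Answer: g(d(b ⊞ l), b ⊞ c ⊞ d(b) ⊞ g(j, l) ⊞ j)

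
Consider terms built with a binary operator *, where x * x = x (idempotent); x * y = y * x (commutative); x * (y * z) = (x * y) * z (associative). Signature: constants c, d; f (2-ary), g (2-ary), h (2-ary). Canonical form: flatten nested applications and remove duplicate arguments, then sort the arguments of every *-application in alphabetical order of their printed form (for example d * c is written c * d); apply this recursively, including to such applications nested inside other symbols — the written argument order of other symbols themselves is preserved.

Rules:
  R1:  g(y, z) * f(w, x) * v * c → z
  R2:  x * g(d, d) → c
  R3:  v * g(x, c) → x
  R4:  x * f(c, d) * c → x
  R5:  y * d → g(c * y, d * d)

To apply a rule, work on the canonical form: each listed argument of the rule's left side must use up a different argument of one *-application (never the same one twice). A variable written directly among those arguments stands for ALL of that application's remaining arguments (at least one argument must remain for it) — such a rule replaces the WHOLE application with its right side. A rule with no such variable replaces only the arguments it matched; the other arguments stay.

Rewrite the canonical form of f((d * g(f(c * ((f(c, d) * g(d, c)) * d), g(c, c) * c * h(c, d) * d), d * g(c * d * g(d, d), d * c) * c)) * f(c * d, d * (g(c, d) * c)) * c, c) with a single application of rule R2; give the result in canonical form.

Answer: f(c * d * f(c * d, c * d * g(c, d)) * g(f(c * d * f(c, d) * g(d, c), c * d * g(c, c) * h(c, d)), c * d * g(c, c * d)), c)

Derivation:
Canonical form:  f(c * d * f(c * d, c * d * g(c, d)) * g(f(c * d * f(c, d) * g(d, c), c * d * g(c, c) * h(c, d)), c * d * g(c * d * g(d, d), c * d)), c)
Apply R2:  consuming g(d, d);  x := c * d
The extension variable absorbs all remaining arguments, so the whole application is rewritten.
New term:  f(c * d * f(c * d, c * d * g(c, d)) * g(f(c * d * f(c, d) * g(d, c), c * d * g(c, c) * h(c, d)), c * d * g(c, c * d)), c)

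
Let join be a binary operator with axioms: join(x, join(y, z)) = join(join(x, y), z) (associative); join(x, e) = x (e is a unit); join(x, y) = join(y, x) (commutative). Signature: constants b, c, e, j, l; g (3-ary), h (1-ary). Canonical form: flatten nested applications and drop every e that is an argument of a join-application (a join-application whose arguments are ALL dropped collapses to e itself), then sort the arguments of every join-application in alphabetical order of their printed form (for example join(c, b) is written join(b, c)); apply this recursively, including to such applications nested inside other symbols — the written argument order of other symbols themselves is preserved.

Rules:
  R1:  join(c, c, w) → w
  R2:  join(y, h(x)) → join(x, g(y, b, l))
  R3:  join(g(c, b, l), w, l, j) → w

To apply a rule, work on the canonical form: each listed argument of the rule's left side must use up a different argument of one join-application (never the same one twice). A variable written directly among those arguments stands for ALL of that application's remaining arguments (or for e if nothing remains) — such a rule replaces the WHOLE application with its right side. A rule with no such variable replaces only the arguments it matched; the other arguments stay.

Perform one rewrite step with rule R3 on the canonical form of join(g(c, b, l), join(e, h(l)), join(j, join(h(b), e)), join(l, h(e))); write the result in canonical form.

Answer: join(h(b), h(e), h(l))

Derivation:
Canonical form:  join(g(c, b, l), h(b), h(e), h(l), j, l)
Match R3:  consume g(c, b, l), j, l;  w := join(h(b), h(e), h(l))
The variable takes the whole remainder — replace the entire application.
Result:  join(h(b), h(e), h(l))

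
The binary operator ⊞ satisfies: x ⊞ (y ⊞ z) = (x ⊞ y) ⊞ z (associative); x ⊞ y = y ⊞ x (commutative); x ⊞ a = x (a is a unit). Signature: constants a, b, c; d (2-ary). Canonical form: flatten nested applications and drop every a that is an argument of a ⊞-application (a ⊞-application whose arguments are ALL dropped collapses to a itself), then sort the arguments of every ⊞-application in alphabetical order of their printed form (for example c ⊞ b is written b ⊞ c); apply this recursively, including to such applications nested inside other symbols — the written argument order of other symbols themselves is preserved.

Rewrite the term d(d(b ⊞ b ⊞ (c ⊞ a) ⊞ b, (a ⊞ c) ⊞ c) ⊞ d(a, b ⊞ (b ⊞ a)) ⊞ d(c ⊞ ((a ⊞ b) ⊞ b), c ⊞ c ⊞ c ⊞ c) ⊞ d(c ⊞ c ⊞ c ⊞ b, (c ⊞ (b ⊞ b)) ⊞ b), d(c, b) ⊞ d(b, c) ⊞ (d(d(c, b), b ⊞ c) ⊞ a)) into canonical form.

Work inside:  d(b ⊞ b ⊞ (c ⊞ a) ⊞ b, (a ⊞ c) ⊞ c) ⊞ d(a, b ⊞ (b ⊞ a)) ⊞ d(c ⊞ ((a ⊞ b) ⊞ b), c ⊞ c ⊞ c ⊞ c) ⊞ d(c ⊞ c ⊞ c ⊞ b, (c ⊞ (b ⊞ b)) ⊞ b)
Inside:  d(b ⊞ b ⊞ (c ⊞ a) ⊞ b, (a ⊞ c) ⊞ c)  →  d(b ⊞ b ⊞ b ⊞ c, c ⊞ c)
Canonicalize subterm:  d(a, b ⊞ (b ⊞ a))  →  d(a, b ⊞ b)
Inside:  d(c ⊞ ((a ⊞ b) ⊞ b), c ⊞ c ⊞ c ⊞ c)  →  d(b ⊞ b ⊞ c, c ⊞ c ⊞ c ⊞ c)
Order the arguments:  d(a, b ⊞ b) ⊞ d(b ⊞ b ⊞ b ⊞ c, c ⊞ c) ⊞ d(b ⊞ b ⊞ c, c ⊞ c ⊞ c ⊞ c) ⊞ d(b ⊞ c ⊞ c ⊞ c, b ⊞ b ⊞ b ⊞ c)
Put back:  d(d(a, b ⊞ b) ⊞ d(b ⊞ b ⊞ b ⊞ c, c ⊞ c) ⊞ d(b ⊞ b ⊞ c, c ⊞ c ⊞ c ⊞ c) ⊞ d(b ⊞ c ⊞ c ⊞ c, b ⊞ b ⊞ b ⊞ c), d(b, c) ⊞ d(c, b) ⊞ d(d(c, b), b ⊞ c))

Answer: d(d(a, b ⊞ b) ⊞ d(b ⊞ b ⊞ b ⊞ c, c ⊞ c) ⊞ d(b ⊞ b ⊞ c, c ⊞ c ⊞ c ⊞ c) ⊞ d(b ⊞ c ⊞ c ⊞ c, b ⊞ b ⊞ b ⊞ c), d(b, c) ⊞ d(c, b) ⊞ d(d(c, b), b ⊞ c))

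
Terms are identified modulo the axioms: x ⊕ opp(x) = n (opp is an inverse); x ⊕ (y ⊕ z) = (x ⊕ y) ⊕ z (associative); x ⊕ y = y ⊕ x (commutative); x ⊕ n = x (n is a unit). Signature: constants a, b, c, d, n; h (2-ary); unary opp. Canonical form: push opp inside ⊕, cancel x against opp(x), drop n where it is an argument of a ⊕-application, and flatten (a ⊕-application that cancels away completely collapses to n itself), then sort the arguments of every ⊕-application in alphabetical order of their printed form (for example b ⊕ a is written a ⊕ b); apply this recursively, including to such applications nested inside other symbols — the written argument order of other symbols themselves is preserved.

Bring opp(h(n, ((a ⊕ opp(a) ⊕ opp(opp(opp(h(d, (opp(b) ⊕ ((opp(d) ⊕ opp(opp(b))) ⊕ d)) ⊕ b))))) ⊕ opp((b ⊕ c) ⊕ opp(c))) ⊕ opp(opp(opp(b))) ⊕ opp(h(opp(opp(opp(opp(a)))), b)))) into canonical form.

Answer: opp(h(n, opp(b) ⊕ opp(b) ⊕ opp(h(a, b)) ⊕ opp(h(d, b))))

Derivation:
Push opp inside:  distribute opp over ⊕ and collapse double opp
Combine occurrences:  opp(h(n, opp(b) ⊕ opp(b) ⊕ opp(h(a, b)) ⊕ opp(h(d, b))))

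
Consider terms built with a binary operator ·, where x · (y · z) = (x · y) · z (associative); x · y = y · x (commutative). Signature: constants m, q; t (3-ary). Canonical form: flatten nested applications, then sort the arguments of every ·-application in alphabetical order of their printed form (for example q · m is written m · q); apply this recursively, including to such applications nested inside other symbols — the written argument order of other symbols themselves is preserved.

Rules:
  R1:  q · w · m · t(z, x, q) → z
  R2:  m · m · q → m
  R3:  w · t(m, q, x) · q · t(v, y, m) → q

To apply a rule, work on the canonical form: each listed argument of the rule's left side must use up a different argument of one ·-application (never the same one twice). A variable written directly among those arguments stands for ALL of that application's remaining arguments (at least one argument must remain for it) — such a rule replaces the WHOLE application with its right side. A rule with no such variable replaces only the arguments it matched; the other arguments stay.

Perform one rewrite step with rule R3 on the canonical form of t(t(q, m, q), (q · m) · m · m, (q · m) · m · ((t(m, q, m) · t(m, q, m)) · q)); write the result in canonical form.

Canonical form:  t(t(q, m, q), m · m · m · q, m · m · q · q · t(m, q, m) · t(m, q, m))
Match R3:  consume q, t(m, q, m), t(m, q, m);  v := m, w := m · m · q, x := m, y := q
The extension variable absorbs all remaining arguments, so the whole application is rewritten.
Giving:  t(t(q, m, q), m · m · m · q, q)

Answer: t(t(q, m, q), m · m · m · q, q)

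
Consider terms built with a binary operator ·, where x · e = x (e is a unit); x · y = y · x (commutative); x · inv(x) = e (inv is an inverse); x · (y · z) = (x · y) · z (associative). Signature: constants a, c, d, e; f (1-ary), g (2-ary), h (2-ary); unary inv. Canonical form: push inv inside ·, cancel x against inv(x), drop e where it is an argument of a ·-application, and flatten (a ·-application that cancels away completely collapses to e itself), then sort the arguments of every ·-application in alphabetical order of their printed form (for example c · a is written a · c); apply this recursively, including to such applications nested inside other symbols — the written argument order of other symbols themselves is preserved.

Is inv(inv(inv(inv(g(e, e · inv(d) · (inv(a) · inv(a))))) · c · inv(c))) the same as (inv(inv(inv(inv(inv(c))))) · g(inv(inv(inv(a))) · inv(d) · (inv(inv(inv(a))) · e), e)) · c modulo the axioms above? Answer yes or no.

Answer: no — g(e, inv(a) · inv(a) · inv(d)) vs g(inv(a) · inv(a) · inv(d), e)

Derivation:
Left:  inv(inv(inv(inv(g(e, e · inv(d) · (inv(a) · inv(a))))) · c · inv(c)))
  Push inv inside:  distribute inv over · and collapse double inv
  Cancel inverse pairs:  c cancels
  Collect terms:  g(e, inv(a) · inv(a) · inv(d))
Right:  (inv(inv(inv(inv(inv(c))))) · g(inv(inv(inv(a))) · inv(d) · (inv(inv(inv(a))) · e), e)) · c
  Push inv inside:  distribute inv over · and collapse double inv
  Cancel:  c cancels
  Collect:  g(inv(a) · inv(a) · inv(d), e)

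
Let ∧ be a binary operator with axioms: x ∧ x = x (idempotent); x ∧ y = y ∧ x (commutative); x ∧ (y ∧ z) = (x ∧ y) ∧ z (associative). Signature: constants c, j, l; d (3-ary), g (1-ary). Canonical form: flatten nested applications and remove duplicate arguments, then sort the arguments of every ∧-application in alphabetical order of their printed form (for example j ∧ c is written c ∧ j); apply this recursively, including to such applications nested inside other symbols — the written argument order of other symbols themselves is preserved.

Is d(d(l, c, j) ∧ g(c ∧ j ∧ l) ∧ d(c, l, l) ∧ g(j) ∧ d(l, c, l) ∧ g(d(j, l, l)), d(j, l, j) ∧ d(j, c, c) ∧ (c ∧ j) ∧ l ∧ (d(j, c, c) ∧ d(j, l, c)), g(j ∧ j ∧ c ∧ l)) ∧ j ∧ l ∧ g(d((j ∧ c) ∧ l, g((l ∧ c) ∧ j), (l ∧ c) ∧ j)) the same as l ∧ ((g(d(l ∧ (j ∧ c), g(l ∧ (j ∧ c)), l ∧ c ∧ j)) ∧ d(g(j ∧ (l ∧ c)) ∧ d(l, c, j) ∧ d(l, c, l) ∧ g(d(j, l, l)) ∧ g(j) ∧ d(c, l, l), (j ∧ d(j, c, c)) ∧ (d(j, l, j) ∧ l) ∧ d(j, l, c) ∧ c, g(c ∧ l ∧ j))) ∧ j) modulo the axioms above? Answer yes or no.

Left:  d(d(l, c, j) ∧ g(c ∧ j ∧ l) ∧ d(c, l, l) ∧ g(j) ∧ d(l, c, l) ∧ g(d(j, l, l)), d(j, l, j) ∧ d(j, c, c) ∧ (c ∧ j) ∧ l ∧ (d(j, c, c) ∧ d(j, l, c)), g(j ∧ j ∧ c ∧ l)) ∧ j ∧ l ∧ g(d((j ∧ c) ∧ l, g((l ∧ c) ∧ j), (l ∧ c) ∧ j))
  Simplify inside:  d(d(l, c, j) ∧ g(c ∧ j ∧ l) ∧ d(c, l, l) ∧ g(j) ∧ d(l, c, l) ∧ g(d(j, l, l)), d(j, l, j) ∧ d(j, c, c) ∧ (c ∧ j) ∧ l ∧ (d(j, c, c) ∧ d(j, l, c)), g(j ∧ j ∧ c ∧ l))  →  d(d(c, l, l) ∧ d(l, c, j) ∧ d(l, c, l) ∧ g(c ∧ j ∧ l) ∧ g(d(j, l, l)) ∧ g(j), c ∧ d(j, c, c) ∧ d(j, l, c) ∧ d(j, l, j) ∧ j ∧ l, g(c ∧ j ∧ l))
  Simplify inside:  g(d((j ∧ c) ∧ l, g((l ∧ c) ∧ j), (l ∧ c) ∧ j))  →  g(d(c ∧ j ∧ l, g(c ∧ j ∧ l), c ∧ j ∧ l))
  Sort arguments:  d(d(c, l, l) ∧ d(l, c, j) ∧ d(l, c, l) ∧ g(c ∧ j ∧ l) ∧ g(d(j, l, l)) ∧ g(j), c ∧ d(j, c, c) ∧ d(j, l, c) ∧ d(j, l, j) ∧ j ∧ l, g(c ∧ j ∧ l)) ∧ g(d(c ∧ j ∧ l, g(c ∧ j ∧ l), c ∧ j ∧ l)) ∧ j ∧ l
Right:  l ∧ ((g(d(l ∧ (j ∧ c), g(l ∧ (j ∧ c)), l ∧ c ∧ j)) ∧ d(g(j ∧ (l ∧ c)) ∧ d(l, c, j) ∧ d(l, c, l) ∧ g(d(j, l, l)) ∧ g(j) ∧ d(c, l, l), (j ∧ d(j, c, c)) ∧ (d(j, l, j) ∧ l) ∧ d(j, l, c) ∧ c, g(c ∧ l ∧ j))) ∧ j)
  Flatten:  l ∧ g(d(l ∧ (j ∧ c), g(l ∧ (j ∧ c)), l ∧ c ∧ j)) ∧ d(g(j ∧ (l ∧ c)) ∧ d(l, c, j) ∧ d(l, c, l) ∧ g(d(j, l, l)) ∧ g(j) ∧ d(c, l, l), (j ∧ d(j, c, c)) ∧ (d(j, l, j) ∧ l) ∧ d(j, l, c) ∧ c, g(c ∧ l ∧ j)) ∧ j
  Inside:  g(d(l ∧ (j ∧ c), g(l ∧ (j ∧ c)), l ∧ c ∧ j))  →  g(d(c ∧ j ∧ l, g(c ∧ j ∧ l), c ∧ j ∧ l))
  Canonicalize subterm:  d(g(j ∧ (l ∧ c)) ∧ d(l, c, j) ∧ d(l, c, l) ∧ g(d(j, l, l)) ∧ g(j) ∧ d(c, l, l), (j ∧ d(j, c, c)) ∧ (d(j, l, j) ∧ l) ∧ d(j, l, c) ∧ c, g(c ∧ l ∧ j))  →  d(d(c, l, l) ∧ d(l, c, j) ∧ d(l, c, l) ∧ g(c ∧ j ∧ l) ∧ g(d(j, l, l)) ∧ g(j), c ∧ d(j, c, c) ∧ d(j, l, c) ∧ d(j, l, j) ∧ j ∧ l, g(c ∧ j ∧ l))
  Sort arguments:  d(d(c, l, l) ∧ d(l, c, j) ∧ d(l, c, l) ∧ g(c ∧ j ∧ l) ∧ g(d(j, l, l)) ∧ g(j), c ∧ d(j, c, c) ∧ d(j, l, c) ∧ d(j, l, j) ∧ j ∧ l, g(c ∧ j ∧ l)) ∧ g(d(c ∧ j ∧ l, g(c ∧ j ∧ l), c ∧ j ∧ l)) ∧ j ∧ l

Answer: yes — both canonical forms are d(d(c, l, l) ∧ d(l, c, j) ∧ d(l, c, l) ∧ g(c ∧ j ∧ l) ∧ g(d(j, l, l)) ∧ g(j), c ∧ d(j, c, c) ∧ d(j, l, c) ∧ d(j, l, j) ∧ j ∧ l, g(c ∧ j ∧ l)) ∧ g(d(c ∧ j ∧ l, g(c ∧ j ∧ l), c ∧ j ∧ l)) ∧ j ∧ l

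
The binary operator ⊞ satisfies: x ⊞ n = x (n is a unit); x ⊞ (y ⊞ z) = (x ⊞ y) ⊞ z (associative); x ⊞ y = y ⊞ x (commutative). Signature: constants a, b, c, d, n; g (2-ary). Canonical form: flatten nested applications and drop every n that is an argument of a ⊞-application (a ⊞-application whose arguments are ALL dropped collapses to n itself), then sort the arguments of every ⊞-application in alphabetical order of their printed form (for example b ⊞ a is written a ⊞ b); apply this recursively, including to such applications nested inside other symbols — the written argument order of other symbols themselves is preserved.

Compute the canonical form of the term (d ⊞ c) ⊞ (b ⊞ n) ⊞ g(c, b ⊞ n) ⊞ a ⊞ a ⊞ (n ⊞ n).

Merge nested applications:  d ⊞ c ⊞ b ⊞ n ⊞ g(c, b ⊞ n) ⊞ a ⊞ a ⊞ n ⊞ n
Canonicalize subterm:  g(c, b ⊞ n)  →  g(c, b)
Unit:  drop n (×3)
Sort arguments:  a ⊞ a ⊞ b ⊞ c ⊞ d ⊞ g(c, b)

Answer: a ⊞ a ⊞ b ⊞ c ⊞ d ⊞ g(c, b)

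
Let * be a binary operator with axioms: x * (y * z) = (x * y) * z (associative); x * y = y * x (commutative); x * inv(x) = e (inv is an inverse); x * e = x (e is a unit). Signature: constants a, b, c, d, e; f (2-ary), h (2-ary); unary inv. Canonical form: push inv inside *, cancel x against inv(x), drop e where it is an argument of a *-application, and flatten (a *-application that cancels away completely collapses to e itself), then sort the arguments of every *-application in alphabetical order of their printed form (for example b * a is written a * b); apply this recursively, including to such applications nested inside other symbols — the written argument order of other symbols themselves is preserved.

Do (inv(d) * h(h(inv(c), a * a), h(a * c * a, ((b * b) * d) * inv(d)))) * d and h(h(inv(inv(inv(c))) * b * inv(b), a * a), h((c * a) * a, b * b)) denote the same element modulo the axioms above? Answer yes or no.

Left:  (inv(d) * h(h(inv(c), a * a), h(a * c * a, ((b * b) * d) * inv(d)))) * d
  Cancel inverse pairs:  d cancels
  Combine occurrences:  h(h(inv(c), a * a), h(a * a * c, b * b))
Right:  h(h(inv(inv(inv(c))) * b * inv(b), a * a), h((c * a) * a, b * b))
  Descend into:  inv(inv(inv(c))) * b * inv(b)
  Push inv inside:  distribute inv over * and collapse double inv
  Inverses cancel:  b cancels
  Collect terms:  inv(c)
  Rebuild:  h(h(inv(c), a * a), h(a * a * c, b * b))

Answer: yes — both canonical forms are h(h(inv(c), a * a), h(a * a * c, b * b))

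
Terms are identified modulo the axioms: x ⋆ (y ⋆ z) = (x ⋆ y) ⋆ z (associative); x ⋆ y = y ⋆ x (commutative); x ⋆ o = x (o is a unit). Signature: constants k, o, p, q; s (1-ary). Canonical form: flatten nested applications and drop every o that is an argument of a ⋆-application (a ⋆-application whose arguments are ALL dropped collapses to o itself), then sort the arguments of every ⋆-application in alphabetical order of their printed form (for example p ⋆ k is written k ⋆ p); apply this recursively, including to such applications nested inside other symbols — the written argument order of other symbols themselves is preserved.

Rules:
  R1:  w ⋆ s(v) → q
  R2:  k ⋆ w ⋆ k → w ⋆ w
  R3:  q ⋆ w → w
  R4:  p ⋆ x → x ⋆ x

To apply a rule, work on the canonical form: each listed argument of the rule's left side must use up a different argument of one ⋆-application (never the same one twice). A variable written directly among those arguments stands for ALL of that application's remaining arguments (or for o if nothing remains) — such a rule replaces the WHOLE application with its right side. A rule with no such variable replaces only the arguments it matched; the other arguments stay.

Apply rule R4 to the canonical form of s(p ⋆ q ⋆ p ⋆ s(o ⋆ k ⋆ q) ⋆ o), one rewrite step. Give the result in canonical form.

Answer: s(p ⋆ p ⋆ q ⋆ q ⋆ s(k ⋆ q) ⋆ s(k ⋆ q))

Derivation:
Canonical form:  s(p ⋆ p ⋆ q ⋆ s(k ⋆ q))
Apply R4:  consuming p;  x := p ⋆ q ⋆ s(k ⋆ q)
The variable takes the whole remainder — replace the entire application.
Giving:  s(p ⋆ p ⋆ q ⋆ q ⋆ s(k ⋆ q) ⋆ s(k ⋆ q))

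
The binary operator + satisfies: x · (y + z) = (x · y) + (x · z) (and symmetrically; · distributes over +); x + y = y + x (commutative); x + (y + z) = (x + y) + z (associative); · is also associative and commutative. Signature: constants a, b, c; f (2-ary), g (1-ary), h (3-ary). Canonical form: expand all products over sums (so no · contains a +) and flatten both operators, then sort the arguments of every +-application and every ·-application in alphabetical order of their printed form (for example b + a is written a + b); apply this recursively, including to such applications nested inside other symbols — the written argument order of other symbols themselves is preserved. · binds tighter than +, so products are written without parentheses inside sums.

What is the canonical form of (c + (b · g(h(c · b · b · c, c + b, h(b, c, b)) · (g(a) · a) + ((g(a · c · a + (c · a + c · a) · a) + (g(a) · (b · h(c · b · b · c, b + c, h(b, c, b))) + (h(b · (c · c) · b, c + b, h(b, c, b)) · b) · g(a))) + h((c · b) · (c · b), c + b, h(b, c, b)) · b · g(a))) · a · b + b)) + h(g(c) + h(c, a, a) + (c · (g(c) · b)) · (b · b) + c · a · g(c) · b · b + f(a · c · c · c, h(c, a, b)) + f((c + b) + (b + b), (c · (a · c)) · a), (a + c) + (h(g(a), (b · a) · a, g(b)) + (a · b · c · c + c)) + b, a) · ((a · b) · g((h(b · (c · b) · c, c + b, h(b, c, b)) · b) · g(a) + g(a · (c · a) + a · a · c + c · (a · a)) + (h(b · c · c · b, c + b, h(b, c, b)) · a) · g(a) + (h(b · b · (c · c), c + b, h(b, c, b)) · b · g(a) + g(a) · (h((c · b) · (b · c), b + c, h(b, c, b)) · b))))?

Expand:  c + a · b · b · g(a · g(a) · h(b · b · c · c, b + c, h(b, c, b)) + b · g(a) · h(b · b · c · c, b + c, h(b, c, b)) + b · g(a) · h(b · b · c · c, b + c, h(b, c, b)) + b · g(a) · h(b · b · c · c, b + c, h(b, c, b)) + g(a · a · c + a · a · c + a · a · c)) + b + a · b · g(a · g(a) · h(b · b · c · c, b + c, h(b, c, b)) + b · g(a) · h(b · b · c · c, b + c, h(b, c, b)) + b · g(a) · h(b · b · c · c, b + c, h(b, c, b)) + b · g(a) · h(b · b · c · c, b + c, h(b, c, b)) + g(a · a · c + a · a · c + a · a · c)) · h(a · b · b · c · g(c) + b · b · b · c · g(c) + f(a · c · c · c, h(c, a, b)) + f(b + b + b + c, a · a · c · c) + g(c) + h(c, a, a), a + a · b · c · c + b + c + c + h(g(a), a · a · b, g(b)), a)
Sort arguments:  a · b · b · g(a · g(a) · h(b · b · c · c, b + c, h(b, c, b)) + b · g(a) · h(b · b · c · c, b + c, h(b, c, b)) + b · g(a) · h(b · b · c · c, b + c, h(b, c, b)) + b · g(a) · h(b · b · c · c, b + c, h(b, c, b)) + g(a · a · c + a · a · c + a · a · c)) + a · b · g(a · g(a) · h(b · b · c · c, b + c, h(b, c, b)) + b · g(a) · h(b · b · c · c, b + c, h(b, c, b)) + b · g(a) · h(b · b · c · c, b + c, h(b, c, b)) + b · g(a) · h(b · b · c · c, b + c, h(b, c, b)) + g(a · a · c + a · a · c + a · a · c)) · h(a · b · b · c · g(c) + b · b · b · c · g(c) + f(a · c · c · c, h(c, a, b)) + f(b + b + b + c, a · a · c · c) + g(c) + h(c, a, a), a + a · b · c · c + b + c + c + h(g(a), a · a · b, g(b)), a) + b + c

Answer: a · b · b · g(a · g(a) · h(b · b · c · c, b + c, h(b, c, b)) + b · g(a) · h(b · b · c · c, b + c, h(b, c, b)) + b · g(a) · h(b · b · c · c, b + c, h(b, c, b)) + b · g(a) · h(b · b · c · c, b + c, h(b, c, b)) + g(a · a · c + a · a · c + a · a · c)) + a · b · g(a · g(a) · h(b · b · c · c, b + c, h(b, c, b)) + b · g(a) · h(b · b · c · c, b + c, h(b, c, b)) + b · g(a) · h(b · b · c · c, b + c, h(b, c, b)) + b · g(a) · h(b · b · c · c, b + c, h(b, c, b)) + g(a · a · c + a · a · c + a · a · c)) · h(a · b · b · c · g(c) + b · b · b · c · g(c) + f(a · c · c · c, h(c, a, b)) + f(b + b + b + c, a · a · c · c) + g(c) + h(c, a, a), a + a · b · c · c + b + c + c + h(g(a), a · a · b, g(b)), a) + b + c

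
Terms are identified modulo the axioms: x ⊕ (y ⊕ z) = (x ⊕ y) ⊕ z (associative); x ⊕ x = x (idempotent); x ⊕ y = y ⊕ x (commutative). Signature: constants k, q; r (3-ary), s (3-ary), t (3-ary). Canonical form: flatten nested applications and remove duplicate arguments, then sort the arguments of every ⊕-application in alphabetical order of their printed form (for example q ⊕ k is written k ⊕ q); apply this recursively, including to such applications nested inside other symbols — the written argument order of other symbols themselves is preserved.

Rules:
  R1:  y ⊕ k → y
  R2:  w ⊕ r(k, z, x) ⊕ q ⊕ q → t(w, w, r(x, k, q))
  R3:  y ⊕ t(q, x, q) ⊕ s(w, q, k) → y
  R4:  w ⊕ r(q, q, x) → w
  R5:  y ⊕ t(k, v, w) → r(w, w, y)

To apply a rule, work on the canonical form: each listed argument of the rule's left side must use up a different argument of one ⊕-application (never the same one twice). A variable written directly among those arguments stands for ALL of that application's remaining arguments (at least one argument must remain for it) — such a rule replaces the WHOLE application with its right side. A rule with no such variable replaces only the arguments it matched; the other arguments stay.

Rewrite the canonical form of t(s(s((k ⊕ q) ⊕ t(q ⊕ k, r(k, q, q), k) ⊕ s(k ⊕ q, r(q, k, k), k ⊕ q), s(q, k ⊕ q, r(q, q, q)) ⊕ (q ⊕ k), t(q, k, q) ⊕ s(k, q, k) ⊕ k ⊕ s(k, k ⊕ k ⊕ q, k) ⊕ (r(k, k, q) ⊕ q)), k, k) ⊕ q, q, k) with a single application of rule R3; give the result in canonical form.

Canonical form:  t(q ⊕ s(s(k ⊕ q ⊕ s(k ⊕ q, r(q, k, k), k ⊕ q) ⊕ t(k ⊕ q, r(k, q, q), k), k ⊕ q ⊕ s(q, k ⊕ q, r(q, q, q)), k ⊕ q ⊕ r(k, k, q) ⊕ s(k, k ⊕ q, k) ⊕ s(k, q, k) ⊕ t(q, k, q)), k, k), q, k)
Apply R3:  consuming s(k, q, k), t(q, k, q);  w := k, x := k, y := k ⊕ q ⊕ r(k, k, q) ⊕ s(k, k ⊕ q, k)
Every leftover argument binds to the variable; the entire application is replaced.
New term:  t(q ⊕ s(s(k ⊕ q ⊕ s(k ⊕ q, r(q, k, k), k ⊕ q) ⊕ t(k ⊕ q, r(k, q, q), k), k ⊕ q ⊕ s(q, k ⊕ q, r(q, q, q)), k ⊕ q ⊕ r(k, k, q) ⊕ s(k, k ⊕ q, k)), k, k), q, k)

Answer: t(q ⊕ s(s(k ⊕ q ⊕ s(k ⊕ q, r(q, k, k), k ⊕ q) ⊕ t(k ⊕ q, r(k, q, q), k), k ⊕ q ⊕ s(q, k ⊕ q, r(q, q, q)), k ⊕ q ⊕ r(k, k, q) ⊕ s(k, k ⊕ q, k)), k, k), q, k)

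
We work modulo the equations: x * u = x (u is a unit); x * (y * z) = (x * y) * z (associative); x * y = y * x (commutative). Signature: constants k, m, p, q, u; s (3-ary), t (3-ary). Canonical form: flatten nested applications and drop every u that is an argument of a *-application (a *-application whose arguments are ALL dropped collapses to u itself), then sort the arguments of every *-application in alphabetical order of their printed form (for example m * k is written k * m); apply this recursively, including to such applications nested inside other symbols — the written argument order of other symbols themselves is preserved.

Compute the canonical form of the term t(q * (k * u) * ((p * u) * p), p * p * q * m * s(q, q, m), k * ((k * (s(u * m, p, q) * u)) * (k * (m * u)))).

Answer: t(k * p * p * q, m * p * p * q * s(q, q, m), k * k * k * m * s(m, p, q))

Derivation:
Focus inside:  k * ((k * (s(u * m, p, q) * u)) * (k * (m * u)))
Un-nest:  k * k * s(u * m, p, q) * u * k * m * u
Inside:  s(u * m, p, q)  →  s(m, p, q)
Units out:  drop u (×2)
Sort:  k * k * k * m * s(m, p, q)
Reassemble:  t(k * p * p * q, m * p * p * q * s(q, q, m), k * k * k * m * s(m, p, q))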